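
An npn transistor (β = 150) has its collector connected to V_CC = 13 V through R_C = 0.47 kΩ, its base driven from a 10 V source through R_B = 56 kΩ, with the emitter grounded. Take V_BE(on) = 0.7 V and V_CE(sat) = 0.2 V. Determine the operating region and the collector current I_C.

Assume active. Base-emitter loop: I_B = (V_BB − V_BE)/R_B = (10 − 0.7)/56 = 0.166 mA.
I_C = β·I_B = 150×0.166 = 24.9 mA.
V_CE = V_CC − I_C·R_C = 13 − 24.9×0.47 = 1.29 V > V_CE(sat), so the active-region assumption holds.

active; I_C ≈ 25 mA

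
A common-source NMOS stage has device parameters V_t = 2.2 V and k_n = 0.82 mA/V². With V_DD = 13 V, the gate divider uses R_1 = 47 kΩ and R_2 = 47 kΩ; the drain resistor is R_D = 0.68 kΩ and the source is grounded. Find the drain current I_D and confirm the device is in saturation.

I_D ≈ 7.6 mA

V_G = V_DD·R_2/(R_1+R_2) = 13×47/94 = 6.5 V. With the source grounded, V_GS = V_G = 6.5 V.
Assume saturation: I_D = (k_n/2)(V_GS − V_t)² = (0.82/2)×(6.5 − 2.2)² = 0.41×4.3² = 7.58 mA.
V_DS = V_DD − I_D·R_D = 13 − 7.58×0.68 = 7.84 V.
Saturation requires V_DS ≥ V_GS − V_t = 4.3 V; 7.84 ≥ 4.3 ✓.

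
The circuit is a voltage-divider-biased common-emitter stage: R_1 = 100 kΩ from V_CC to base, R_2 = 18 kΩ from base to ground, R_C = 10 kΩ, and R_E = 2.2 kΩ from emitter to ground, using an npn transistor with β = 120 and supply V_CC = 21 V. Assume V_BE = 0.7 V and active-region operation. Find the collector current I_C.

Thevenize the base divider: V_Th = V_CC·R_2/(R_1+R_2) = 21×18/118 = 3.2 V, R_Th = R_1‖R_2 = 15.3 kΩ.
Base-emitter loop: V_Th = I_B·R_Th + V_BE + (β+1)I_B·R_E, so I_B = (3.2 − 0.7) / (15.3 + 121×2.2) = 0.00889 mA.
I_C = β·I_B = 120×0.00889 = 1.07 mA, and I_E = (β+1)I_B = 1.08 mA.
V_CE = V_CC − I_C·R_C − I_E·R_E = 21 − 1.07×10 − 1.08×2.2 = 7.96 V.
V_CE = 7.96 V > 0.2 V confirms active-region operation.

I_C ≈ 1.1 mA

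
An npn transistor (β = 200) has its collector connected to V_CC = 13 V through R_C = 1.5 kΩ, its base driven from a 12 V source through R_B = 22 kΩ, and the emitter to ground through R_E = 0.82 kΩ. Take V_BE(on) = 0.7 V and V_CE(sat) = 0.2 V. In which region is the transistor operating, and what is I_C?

Assume active: I_B = (12 − 0.7)/(22 + 201×0.82) = 0.0605 mA, I_C = β·I_B = 12.1 mA.
Then V_CE = 13 − 12.1×1.5 − 12.2×0.82 = -15.1 V < 0.2 V — the active assumption fails.
Re-solve with V_CE = 0.2 V. KCL at the emitter: V_E/R_E = (V_BB−0.7−V_E)/R_B + (V_CC−0.2−V_E)/R_C, giving V_E = 4.68 V.
I_C = (V_CC − 0.2 − V_E)/R_C = (12.8 − 4.68)/1.5 = 5.41 mA.
Check: I_B = (11.3 − 4.68)/22 = 0.301 mA, and β·I_B = 60.1 mA > I_C, confirming saturation.

saturation; I_C ≈ 5.4 mA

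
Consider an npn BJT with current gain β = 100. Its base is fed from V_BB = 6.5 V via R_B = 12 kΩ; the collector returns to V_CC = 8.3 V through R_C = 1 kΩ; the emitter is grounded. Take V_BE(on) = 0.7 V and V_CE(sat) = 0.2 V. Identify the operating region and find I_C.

Assume active: I_B = (6.5 − 0.7)/12 = 0.483 mA, giving I_C = β·I_B = 48.3 mA.
But then V_CE = 8.3 − 48.3×1 = -40 V < V_CE(sat) = 0.2 V — impossible in the active region.
So the transistor is saturated. With V_CE = 0.2 V, I_C = (V_CC − 0.2)/R_C = 8.1/1 = 8.1 mA.
Check: β·I_B = 48.3 mA > I_C = 8.1 mA, confirming saturation.

saturation; I_C ≈ 8.1 mA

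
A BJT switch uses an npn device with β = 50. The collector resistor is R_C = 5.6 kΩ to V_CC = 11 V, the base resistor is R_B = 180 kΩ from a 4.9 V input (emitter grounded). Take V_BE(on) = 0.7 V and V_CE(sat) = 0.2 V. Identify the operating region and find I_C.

active; I_C ≈ 1.2 mA

Assume active. Base-emitter loop: I_B = (V_BB − V_BE)/R_B = (4.9 − 0.7)/180 = 0.0233 mA.
I_C = β·I_B = 50×0.0233 = 1.17 mA.
V_CE = V_CC − I_C·R_C = 11 − 1.17×5.6 = 4.47 V > V_CE(sat), so the active-region assumption holds.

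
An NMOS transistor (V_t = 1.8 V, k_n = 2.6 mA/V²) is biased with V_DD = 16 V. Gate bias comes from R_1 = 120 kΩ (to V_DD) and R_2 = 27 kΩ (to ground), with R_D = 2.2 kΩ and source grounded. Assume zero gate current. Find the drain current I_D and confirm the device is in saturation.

I_D ≈ 1.7 mA

V_G = V_DD·R_2/(R_1+R_2) = 16×27/147 = 2.94 V. With the source grounded, V_GS = V_G = 2.94 V.
Assume saturation: I_D = (k_n/2)(V_GS − V_t)² = (2.6/2)×(2.94 − 1.8)² = 1.3×1.14² = 1.69 mA.
V_DS = V_DD − I_D·R_D = 16 − 1.69×2.2 = 12.3 V.
Saturation requires V_DS ≥ V_GS − V_t = 1.14 V; 12.3 ≥ 1.14 ✓.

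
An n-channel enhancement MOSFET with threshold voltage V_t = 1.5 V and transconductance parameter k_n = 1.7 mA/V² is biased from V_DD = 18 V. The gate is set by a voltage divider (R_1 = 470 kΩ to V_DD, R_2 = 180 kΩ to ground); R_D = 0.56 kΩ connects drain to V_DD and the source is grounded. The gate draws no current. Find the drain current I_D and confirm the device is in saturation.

I_D ≈ 10 mA

V_G = V_DD·R_2/(R_1+R_2) = 18×180/650 = 4.98 V. With the source grounded, V_GS = V_G = 4.98 V.
Assume saturation: I_D = (k_n/2)(V_GS − V_t)² = (1.7/2)×(4.98 − 1.5)² = 0.85×3.48² = 10.3 mA.
V_DS = V_DD − I_D·R_D = 18 − 10.3×0.56 = 12.2 V.
Saturation requires V_DS ≥ V_GS − V_t = 3.48 V; 12.2 ≥ 3.48 ✓.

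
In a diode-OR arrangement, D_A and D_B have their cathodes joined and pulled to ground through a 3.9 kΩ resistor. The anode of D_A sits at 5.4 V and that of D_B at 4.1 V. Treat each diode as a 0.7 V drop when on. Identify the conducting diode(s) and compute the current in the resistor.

Only D_A conducts; I_R ≈ 1.2 mA

Assume both conduct. Then node N would need to be at both 5.4−0.7 = 4.7 V and 4.1−0.7 = 3.4 V, which is impossible.
Assume only D_A conducts: V_N = 5.4 − 0.7 = 4.7 V, so I_R = 4.7/3.9 = 1.21 mA.
Check D_B: its anode-to-cathode voltage is 4.1 − 4.7 = -0.6 V < 0.7 V, so it is off. The assumption is consistent.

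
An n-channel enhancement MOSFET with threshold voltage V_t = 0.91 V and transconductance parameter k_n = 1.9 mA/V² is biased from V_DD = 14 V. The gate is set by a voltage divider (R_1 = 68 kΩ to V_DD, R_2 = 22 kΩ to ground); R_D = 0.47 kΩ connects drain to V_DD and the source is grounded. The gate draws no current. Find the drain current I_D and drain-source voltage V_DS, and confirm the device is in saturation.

I_D ≈ 6 mA, V_DS ≈ 11 V

V_G = V_DD·R_2/(R_1+R_2) = 14×22/90 = 3.42 V. With the source grounded, V_GS = V_G = 3.42 V.
Assume saturation: I_D = (k_n/2)(V_GS − V_t)² = (1.9/2)×(3.42 − 0.91)² = 0.95×2.51² = 6 mA.
V_DS = V_DD − I_D·R_D = 14 − 6×0.47 = 11.2 V.
Saturation requires V_DS ≥ V_GS − V_t = 2.51 V; 11.2 ≥ 2.51 ✓.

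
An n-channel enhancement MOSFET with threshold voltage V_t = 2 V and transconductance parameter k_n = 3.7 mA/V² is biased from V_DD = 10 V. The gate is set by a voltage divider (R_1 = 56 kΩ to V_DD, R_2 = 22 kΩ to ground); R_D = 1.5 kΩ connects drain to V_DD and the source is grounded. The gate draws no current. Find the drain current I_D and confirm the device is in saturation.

V_G = V_DD·R_2/(R_1+R_2) = 10×22/78 = 2.82 V. With the source grounded, V_GS = V_G = 2.82 V.
Assume saturation: I_D = (k_n/2)(V_GS − V_t)² = (3.7/2)×(2.82 − 2)² = 1.85×0.821² = 1.25 mA.
V_DS = V_DD − I_D·R_D = 10 − 1.25×1.5 = 8.13 V.
Saturation requires V_DS ≥ V_GS − V_t = 0.821 V; 8.13 ≥ 0.821 ✓.

I_D ≈ 1.2 mA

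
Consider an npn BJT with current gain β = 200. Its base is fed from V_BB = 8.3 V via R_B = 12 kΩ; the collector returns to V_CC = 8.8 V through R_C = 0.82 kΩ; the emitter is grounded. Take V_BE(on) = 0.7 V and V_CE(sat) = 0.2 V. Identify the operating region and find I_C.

saturation; I_C ≈ 10 mA

Assume active: I_B = (8.3 − 0.7)/12 = 0.633 mA, giving I_C = β·I_B = 127 mA.
But then V_CE = 8.8 − 127×0.82 = -95.1 V < V_CE(sat) = 0.2 V — impossible in the active region.
So the transistor is saturated. With V_CE = 0.2 V, I_C = (V_CC − 0.2)/R_C = 8.6/0.82 = 10.5 mA.
Check: β·I_B = 127 mA > I_C = 10.5 mA, confirming saturation.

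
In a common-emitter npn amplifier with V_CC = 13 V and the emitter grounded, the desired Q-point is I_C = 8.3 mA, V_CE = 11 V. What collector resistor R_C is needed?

Collector loop: V_CC = I_C·R_C + V_CE.
R_C = (V_CC − V_CE)/I_C = (13 − 11)/8.3 = 0.241 kΩ.

R_C ≈ 0.24 kΩ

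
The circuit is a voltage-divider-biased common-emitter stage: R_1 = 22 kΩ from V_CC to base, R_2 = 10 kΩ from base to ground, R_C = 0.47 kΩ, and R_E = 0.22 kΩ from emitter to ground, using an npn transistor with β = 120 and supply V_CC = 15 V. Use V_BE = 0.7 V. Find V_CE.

V_CE ≈ 5.1 V

Thevenize the base divider: V_Th = V_CC·R_2/(R_1+R_2) = 15×10/32 = 4.69 V, R_Th = R_1‖R_2 = 6.88 kΩ.
Base-emitter loop: V_Th = I_B·R_Th + V_BE + (β+1)I_B·R_E, so I_B = (4.69 − 0.7) / (6.88 + 121×0.22) = 0.119 mA.
I_C = β·I_B = 120×0.119 = 14.3 mA, and I_E = (β+1)I_B = 14.4 mA.
V_CE = V_CC − I_C·R_C − I_E·R_E = 15 − 14.3×0.47 − 14.4×0.22 = 5.12 V.
V_CE = 5.12 V > 0.2 V confirms active-region operation.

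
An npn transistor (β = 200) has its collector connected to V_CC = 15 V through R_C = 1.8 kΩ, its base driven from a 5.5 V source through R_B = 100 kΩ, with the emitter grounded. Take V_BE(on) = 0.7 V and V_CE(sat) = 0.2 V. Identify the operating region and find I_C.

Assume active: I_B = (5.5 − 0.7)/100 = 0.048 mA, giving I_C = β·I_B = 9.6 mA.
But then V_CE = 15 − 9.6×1.8 = -2.28 V < V_CE(sat) = 0.2 V — impossible in the active region.
So the transistor is saturated. With V_CE = 0.2 V, I_C = (V_CC − 0.2)/R_C = 14.8/1.8 = 8.22 mA.
Check: β·I_B = 9.6 mA > I_C = 8.22 mA, confirming saturation.

saturation; I_C ≈ 8.2 mA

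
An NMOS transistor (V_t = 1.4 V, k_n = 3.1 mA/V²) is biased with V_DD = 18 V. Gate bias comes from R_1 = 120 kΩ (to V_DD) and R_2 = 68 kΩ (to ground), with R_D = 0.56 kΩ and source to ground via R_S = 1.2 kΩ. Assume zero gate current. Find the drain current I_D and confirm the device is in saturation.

V_G = V_DD·R_2/(R_1+R_2) = 18×68/188 = 6.51 V.
Assume saturation: I_D = (k_n/2)(V_GS − V_t)² with V_GS = V_G − I_D·R_S = 6.51 − 1.2·I_D.
Substituting gives 2.23·I_D² − 20·I_D + 40.5 = 0, with roots I_D = 3.08 or 5.88 mA.
The root I_D = 5.88 mA gives V_GS = -0.548 V ≤ V_t, so take I_D = 3.08 mA.
Then V_GS = 2.81 V and V_DS = V_DD − I_D(R_D+R_S) = 18 − 3.08×1.76 = 12.6 V.
Saturation requires V_DS ≥ V_GS − V_t = 1.41 V; 12.6 ≥ 1.41 ✓.

I_D ≈ 3.1 mA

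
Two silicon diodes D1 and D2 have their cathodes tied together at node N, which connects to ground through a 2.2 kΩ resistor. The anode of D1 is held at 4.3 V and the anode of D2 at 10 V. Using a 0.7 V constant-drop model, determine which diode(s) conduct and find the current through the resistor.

Only D2 conducts; I_R ≈ 4.2 mA

Assume both conduct. Then node N would need to be at both 4.3−0.7 = 3.6 V and 10−0.7 = 9.3 V, which is impossible.
Assume only D2 conducts: V_N = 10 − 0.7 = 9.3 V, so I_R = 9.3/2.2 = 4.23 mA.
Check D1: its anode-to-cathode voltage is 4.3 − 9.3 = -5 V < 0.7 V, so it is off. The assumption is consistent.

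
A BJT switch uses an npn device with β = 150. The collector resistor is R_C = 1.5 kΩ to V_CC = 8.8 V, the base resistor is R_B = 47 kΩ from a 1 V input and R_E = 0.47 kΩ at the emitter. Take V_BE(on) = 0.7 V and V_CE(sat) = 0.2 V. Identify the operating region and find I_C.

active; I_C ≈ 0.38 mA

Assume active. Base-emitter loop: I_B = (V_BB − V_BE)/(R_B + (β+1)R_E) = (1 − 0.7)/(47 + 151×0.47) = 0.00254 mA.
I_C = β·I_B = 150×0.00254 = 0.381 mA.
V_CE = V_CC − I_C·R_C − I_E·R_E = 8.8 − 0.381×1.5 − 0.384×0.47 = 8.05 V > V_CE(sat), so the active-region assumption holds.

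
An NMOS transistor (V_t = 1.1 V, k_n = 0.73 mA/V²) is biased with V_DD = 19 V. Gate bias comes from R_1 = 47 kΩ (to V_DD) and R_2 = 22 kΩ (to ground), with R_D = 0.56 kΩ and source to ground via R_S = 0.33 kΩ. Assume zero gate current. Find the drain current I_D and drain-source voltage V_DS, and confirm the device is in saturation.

I_D ≈ 4.4 mA, V_DS ≈ 15 V

V_G = V_DD·R_2/(R_1+R_2) = 19×22/69 = 6.06 V.
Assume saturation: I_D = (k_n/2)(V_GS − V_t)² with V_GS = V_G − I_D·R_S = 6.06 − 0.33·I_D.
Substituting gives 0.0397·I_D² − 2.19·I_D + 8.97 = 0, with roots I_D = 4.45 or 50.8 mA.
The root I_D = 50.8 mA gives V_GS = -10.7 V ≤ V_t, so take I_D = 4.45 mA.
Then V_GS = 4.59 V and V_DS = V_DD − I_D(R_D+R_S) = 19 − 4.45×0.89 = 15 V.
Saturation requires V_DS ≥ V_GS − V_t = 3.49 V; 15 ≥ 3.49 ✓.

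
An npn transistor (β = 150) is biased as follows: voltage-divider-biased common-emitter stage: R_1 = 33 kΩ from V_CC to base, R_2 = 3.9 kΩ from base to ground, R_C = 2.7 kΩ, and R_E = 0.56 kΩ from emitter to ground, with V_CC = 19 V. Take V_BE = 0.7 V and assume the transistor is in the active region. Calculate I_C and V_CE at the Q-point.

I_C ≈ 2.2 mA, V_CE ≈ 12 V

Thevenize the base divider: V_Th = V_CC·R_2/(R_1+R_2) = 19×3.9/36.9 = 2.01 V, R_Th = R_1‖R_2 = 3.49 kΩ.
Base-emitter loop: V_Th = I_B·R_Th + V_BE + (β+1)I_B·R_E, so I_B = (2.01 − 0.7) / (3.49 + 151×0.56) = 0.0149 mA.
I_C = β·I_B = 150×0.0149 = 2.23 mA, and I_E = (β+1)I_B = 2.24 mA.
V_CE = V_CC − I_C·R_C − I_E·R_E = 19 − 2.23×2.7 − 2.24×0.56 = 11.7 V.
V_CE = 11.7 V > 0.2 V confirms active-region operation.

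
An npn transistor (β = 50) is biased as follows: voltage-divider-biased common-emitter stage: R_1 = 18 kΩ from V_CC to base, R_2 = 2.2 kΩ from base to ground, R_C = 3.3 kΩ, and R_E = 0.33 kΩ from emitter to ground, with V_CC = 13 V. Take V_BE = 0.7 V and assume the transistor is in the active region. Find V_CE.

Thevenize the base divider: V_Th = V_CC·R_2/(R_1+R_2) = 13×2.2/20.2 = 1.42 V, R_Th = R_1‖R_2 = 1.96 kΩ.
Base-emitter loop: V_Th = I_B·R_Th + V_BE + (β+1)I_B·R_E, so I_B = (1.42 − 0.7) / (1.96 + 51×0.33) = 0.0381 mA.
I_C = β·I_B = 50×0.0381 = 1.9 mA, and I_E = (β+1)I_B = 1.94 mA.
V_CE = V_CC − I_C·R_C − I_E·R_E = 13 − 1.9×3.3 − 1.94×0.33 = 6.07 V.
V_CE = 6.07 V > 0.2 V confirms active-region operation.

V_CE ≈ 6.1 V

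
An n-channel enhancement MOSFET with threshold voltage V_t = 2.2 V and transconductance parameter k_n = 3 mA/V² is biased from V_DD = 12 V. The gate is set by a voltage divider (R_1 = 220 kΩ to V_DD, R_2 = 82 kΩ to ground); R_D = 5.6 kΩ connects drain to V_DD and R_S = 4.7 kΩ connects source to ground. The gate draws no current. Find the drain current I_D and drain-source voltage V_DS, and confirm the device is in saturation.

V_G = V_DD·R_2/(R_1+R_2) = 12×82/302 = 3.26 V.
Assume saturation: I_D = (k_n/2)(V_GS − V_t)² with V_GS = V_G − I_D·R_S = 3.26 − 4.7·I_D.
Substituting gives 33.1·I_D² − 15.9·I_D + 1.68 = 0, with roots I_D = 0.156 or 0.324 mA.
The root I_D = 0.324 mA gives V_GS = 1.74 V ≤ V_t, so take I_D = 0.156 mA.
Then V_GS = 2.52 V and V_DS = V_DD − I_D(R_D+R_S) = 12 − 0.156×10.3 = 10.4 V.
Saturation requires V_DS ≥ V_GS − V_t = 0.323 V; 10.4 ≥ 0.323 ✓.

I_D ≈ 0.16 mA, V_DS ≈ 10 V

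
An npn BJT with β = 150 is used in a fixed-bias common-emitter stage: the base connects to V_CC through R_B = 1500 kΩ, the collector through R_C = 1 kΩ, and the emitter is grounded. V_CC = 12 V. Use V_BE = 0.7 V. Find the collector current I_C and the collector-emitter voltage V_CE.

I_C ≈ 1.1 mA, V_CE ≈ 11 V

Base loop: V_CC = I_B·R_B + V_BE, so I_B = (12 − 0.7)/1500 kΩ = 0.00753 mA.
In the active region I_C = β·I_B = 150 × 0.00753 = 1.13 mA.
Collector loop: V_CE = V_CC − I_C·R_C = 12 − 1.13×1 = 10.9 V.
Since V_CE = 10.9 V > V_CE(sat) ≈ 0.2 V, the transistor is in the active region as assumed.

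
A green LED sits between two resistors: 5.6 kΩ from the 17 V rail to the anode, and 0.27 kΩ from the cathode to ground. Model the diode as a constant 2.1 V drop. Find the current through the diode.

The two resistors are in series with the diode, so KVL gives 17 = I·5.6 + 2.1 + I·0.27.
I = (17 − 2.1) / (5.6 + 0.27) kΩ = 14.9 / 5.87 = 2.54 mA.

I ≈ 2.5 mA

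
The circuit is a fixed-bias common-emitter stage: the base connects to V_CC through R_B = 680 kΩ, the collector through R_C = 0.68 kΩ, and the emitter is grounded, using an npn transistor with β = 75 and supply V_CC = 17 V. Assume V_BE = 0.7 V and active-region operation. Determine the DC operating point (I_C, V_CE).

Base loop: V_CC = I_B·R_B + V_BE, so I_B = (17 − 0.7)/680 kΩ = 0.024 mA.
In the active region I_C = β·I_B = 75 × 0.024 = 1.8 mA.
Collector loop: V_CE = V_CC − I_C·R_C = 17 − 1.8×0.68 = 15.8 V.
Since V_CE = 15.8 V > V_CE(sat) ≈ 0.2 V, the transistor is in the active region as assumed.

I_C ≈ 1.8 mA, V_CE ≈ 16 V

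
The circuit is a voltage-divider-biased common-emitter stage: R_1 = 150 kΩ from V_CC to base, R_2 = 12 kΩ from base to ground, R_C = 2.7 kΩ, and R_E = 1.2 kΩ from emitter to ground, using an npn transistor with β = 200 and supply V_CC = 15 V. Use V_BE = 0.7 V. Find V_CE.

V_CE ≈ 14 V

Thevenize the base divider: V_Th = V_CC·R_2/(R_1+R_2) = 15×12/162 = 1.11 V, R_Th = R_1‖R_2 = 11.1 kΩ.
Base-emitter loop: V_Th = I_B·R_Th + V_BE + (β+1)I_B·R_E, so I_B = (1.11 − 0.7) / (11.1 + 201×1.2) = 0.00163 mA.
I_C = β·I_B = 200×0.00163 = 0.326 mA, and I_E = (β+1)I_B = 0.328 mA.
V_CE = V_CC − I_C·R_C − I_E·R_E = 15 − 0.326×2.7 − 0.328×1.2 = 13.7 V.
V_CE = 13.7 V > 0.2 V confirms active-region operation.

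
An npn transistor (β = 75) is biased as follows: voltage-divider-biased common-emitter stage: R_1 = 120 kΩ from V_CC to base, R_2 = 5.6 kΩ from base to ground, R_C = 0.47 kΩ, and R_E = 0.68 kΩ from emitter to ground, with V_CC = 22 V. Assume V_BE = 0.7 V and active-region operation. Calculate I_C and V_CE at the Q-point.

Thevenize the base divider: V_Th = V_CC·R_2/(R_1+R_2) = 22×5.6/126 = 0.981 V, R_Th = R_1‖R_2 = 5.35 kΩ.
Base-emitter loop: V_Th = I_B·R_Th + V_BE + (β+1)I_B·R_E, so I_B = (0.981 − 0.7) / (5.35 + 76×0.68) = 0.00493 mA.
I_C = β·I_B = 75×0.00493 = 0.369 mA, and I_E = (β+1)I_B = 0.374 mA.
V_CE = V_CC − I_C·R_C − I_E·R_E = 22 − 0.369×0.47 − 0.374×0.68 = 21.6 V.
V_CE = 21.6 V > 0.2 V confirms active-region operation.

I_C ≈ 0.37 mA, V_CE ≈ 22 V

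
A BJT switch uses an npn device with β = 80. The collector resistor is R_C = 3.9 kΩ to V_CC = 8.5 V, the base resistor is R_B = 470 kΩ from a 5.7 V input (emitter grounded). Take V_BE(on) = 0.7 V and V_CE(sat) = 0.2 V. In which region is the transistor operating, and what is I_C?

Assume active. Base-emitter loop: I_B = (V_BB − V_BE)/R_B = (5.7 − 0.7)/470 = 0.0106 mA.
I_C = β·I_B = 80×0.0106 = 0.851 mA.
V_CE = V_CC − I_C·R_C = 8.5 − 0.851×3.9 = 5.18 V > V_CE(sat), so the active-region assumption holds.

active; I_C ≈ 0.85 mA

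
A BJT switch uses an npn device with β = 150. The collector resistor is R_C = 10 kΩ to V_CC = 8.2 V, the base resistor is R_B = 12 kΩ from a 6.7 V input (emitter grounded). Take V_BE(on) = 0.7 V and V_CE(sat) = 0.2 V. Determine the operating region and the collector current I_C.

saturation; I_C ≈ 0.8 mA

Assume active: I_B = (6.7 − 0.7)/12 = 0.5 mA, giving I_C = β·I_B = 75 mA.
But then V_CE = 8.2 − 75×10 = -742 V < V_CE(sat) = 0.2 V — impossible in the active region.
So the transistor is saturated. With V_CE = 0.2 V, I_C = (V_CC − 0.2)/R_C = 8/10 = 0.8 mA.
Check: β·I_B = 75 mA > I_C = 0.8 mA, confirming saturation.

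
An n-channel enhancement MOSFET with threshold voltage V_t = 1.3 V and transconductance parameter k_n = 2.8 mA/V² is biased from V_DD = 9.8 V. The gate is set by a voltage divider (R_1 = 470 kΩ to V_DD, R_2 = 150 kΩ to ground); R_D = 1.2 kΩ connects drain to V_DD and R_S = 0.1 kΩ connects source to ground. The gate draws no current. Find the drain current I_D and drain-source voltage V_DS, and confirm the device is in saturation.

I_D ≈ 1.3 mA, V_DS ≈ 8.2 V

V_G = V_DD·R_2/(R_1+R_2) = 9.8×150/620 = 2.37 V.
Assume saturation: I_D = (k_n/2)(V_GS − V_t)² with V_GS = V_G − I_D·R_S = 2.37 − 0.1·I_D.
Substituting gives 0.014·I_D² − 1.3·I_D + 1.61 = 0, with roots I_D = 1.25 or 91.6 mA.
The root I_D = 91.6 mA gives V_GS = -6.79 V ≤ V_t, so take I_D = 1.25 mA.
Then V_GS = 2.25 V and V_DS = V_DD − I_D(R_D+R_S) = 9.8 − 1.25×1.3 = 8.17 V.
Saturation requires V_DS ≥ V_GS − V_t = 0.946 V; 8.17 ≥ 0.946 ✓.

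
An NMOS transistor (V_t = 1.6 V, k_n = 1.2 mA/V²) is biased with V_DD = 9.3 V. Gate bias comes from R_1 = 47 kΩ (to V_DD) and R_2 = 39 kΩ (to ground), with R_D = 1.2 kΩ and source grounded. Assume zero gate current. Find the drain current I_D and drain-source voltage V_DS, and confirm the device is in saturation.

I_D ≈ 4.1 mA, V_DS ≈ 4.4 V

V_G = V_DD·R_2/(R_1+R_2) = 9.3×39/86 = 4.22 V. With the source grounded, V_GS = V_G = 4.22 V.
Assume saturation: I_D = (k_n/2)(V_GS − V_t)² = (1.2/2)×(4.22 − 1.6)² = 0.6×2.62² = 4.11 mA.
V_DS = V_DD − I_D·R_D = 9.3 − 4.11×1.2 = 4.37 V.
Saturation requires V_DS ≥ V_GS − V_t = 2.62 V; 4.37 ≥ 2.62 ✓.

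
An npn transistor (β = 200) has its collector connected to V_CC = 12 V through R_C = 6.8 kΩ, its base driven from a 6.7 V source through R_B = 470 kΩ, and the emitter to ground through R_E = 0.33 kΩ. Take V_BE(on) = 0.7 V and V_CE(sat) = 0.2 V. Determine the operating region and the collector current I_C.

Assume active: I_B = (6.7 − 0.7)/(470 + 201×0.33) = 0.0112 mA, I_C = β·I_B = 2.24 mA.
Then V_CE = 12 − 2.24×6.8 − 2.25×0.33 = -3.96 V < 0.2 V — the active assumption fails.
Re-solve with V_CE = 0.2 V. KCL at the emitter: V_E/R_E = (V_BB−0.7−V_E)/R_B + (V_CC−0.2−V_E)/R_C, giving V_E = 0.55 V.
I_C = (V_CC − 0.2 − V_E)/R_C = (11.8 − 0.55)/6.8 = 1.65 mA.
Check: I_B = (6 − 0.55)/470 = 0.0116 mA, and β·I_B = 2.32 mA > I_C, confirming saturation.

saturation; I_C ≈ 1.7 mA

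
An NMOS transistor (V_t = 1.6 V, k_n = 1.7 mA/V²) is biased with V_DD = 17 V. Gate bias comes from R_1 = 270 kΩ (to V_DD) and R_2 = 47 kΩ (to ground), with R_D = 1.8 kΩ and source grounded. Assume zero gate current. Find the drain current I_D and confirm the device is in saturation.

V_G = V_DD·R_2/(R_1+R_2) = 17×47/317 = 2.52 V. With the source grounded, V_GS = V_G = 2.52 V.
Assume saturation: I_D = (k_n/2)(V_GS − V_t)² = (1.7/2)×(2.52 − 1.6)² = 0.85×0.921² = 0.72 mA.
V_DS = V_DD − I_D·R_D = 17 − 0.72×1.8 = 15.7 V.
Saturation requires V_DS ≥ V_GS − V_t = 0.921 V; 15.7 ≥ 0.921 ✓.

I_D ≈ 0.72 mA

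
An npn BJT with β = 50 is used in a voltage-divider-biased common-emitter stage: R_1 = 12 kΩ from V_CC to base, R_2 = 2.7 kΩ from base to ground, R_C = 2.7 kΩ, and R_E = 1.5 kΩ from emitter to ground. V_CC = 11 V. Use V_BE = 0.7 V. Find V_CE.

V_CE ≈ 7.5 V

Thevenize the base divider: V_Th = V_CC·R_2/(R_1+R_2) = 11×2.7/14.7 = 2.02 V, R_Th = R_1‖R_2 = 2.2 kΩ.
Base-emitter loop: V_Th = I_B·R_Th + V_BE + (β+1)I_B·R_E, so I_B = (2.02 − 0.7) / (2.2 + 51×1.5) = 0.0168 mA.
I_C = β·I_B = 50×0.0168 = 0.839 mA, and I_E = (β+1)I_B = 0.856 mA.
V_CE = V_CC − I_C·R_C − I_E·R_E = 11 − 0.839×2.7 − 0.856×1.5 = 7.45 V.
V_CE = 7.45 V > 0.2 V confirms active-region operation.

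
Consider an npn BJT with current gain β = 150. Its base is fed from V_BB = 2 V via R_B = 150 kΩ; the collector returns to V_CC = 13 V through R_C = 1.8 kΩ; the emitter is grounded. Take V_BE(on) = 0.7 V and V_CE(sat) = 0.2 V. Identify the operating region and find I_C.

Assume active. Base-emitter loop: I_B = (V_BB − V_BE)/R_B = (2 − 0.7)/150 = 0.00867 mA.
I_C = β·I_B = 150×0.00867 = 1.3 mA.
V_CE = V_CC − I_C·R_C = 13 − 1.3×1.8 = 10.7 V > V_CE(sat), so the active-region assumption holds.

active; I_C ≈ 1.3 mA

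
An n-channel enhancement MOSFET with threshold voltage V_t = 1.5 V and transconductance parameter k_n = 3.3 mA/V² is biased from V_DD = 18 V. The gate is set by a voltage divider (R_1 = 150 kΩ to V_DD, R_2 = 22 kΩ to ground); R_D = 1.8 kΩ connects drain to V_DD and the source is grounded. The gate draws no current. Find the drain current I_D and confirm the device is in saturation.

V_G = V_DD·R_2/(R_1+R_2) = 18×22/172 = 2.3 V. With the source grounded, V_GS = V_G = 2.3 V.
Assume saturation: I_D = (k_n/2)(V_GS − V_t)² = (3.3/2)×(2.3 − 1.5)² = 1.65×0.802² = 1.06 mA.
V_DS = V_DD − I_D·R_D = 18 − 1.06×1.8 = 16.1 V.
Saturation requires V_DS ≥ V_GS − V_t = 0.802 V; 16.1 ≥ 0.802 ✓.

I_D ≈ 1.1 mA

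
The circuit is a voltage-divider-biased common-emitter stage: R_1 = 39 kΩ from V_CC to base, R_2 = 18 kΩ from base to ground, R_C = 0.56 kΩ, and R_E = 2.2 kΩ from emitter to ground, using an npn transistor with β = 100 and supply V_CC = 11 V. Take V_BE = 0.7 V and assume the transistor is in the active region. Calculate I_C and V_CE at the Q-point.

I_C ≈ 1.2 mA, V_CE ≈ 7.7 V

Thevenize the base divider: V_Th = V_CC·R_2/(R_1+R_2) = 11×18/57 = 3.47 V, R_Th = R_1‖R_2 = 12.3 kΩ.
Base-emitter loop: V_Th = I_B·R_Th + V_BE + (β+1)I_B·R_E, so I_B = (3.47 − 0.7) / (12.3 + 101×2.2) = 0.0118 mA.
I_C = β·I_B = 100×0.0118 = 1.18 mA, and I_E = (β+1)I_B = 1.19 mA.
V_CE = V_CC − I_C·R_C − I_E·R_E = 11 − 1.18×0.56 − 1.19×2.2 = 7.71 V.
V_CE = 7.71 V > 0.2 V confirms active-region operation.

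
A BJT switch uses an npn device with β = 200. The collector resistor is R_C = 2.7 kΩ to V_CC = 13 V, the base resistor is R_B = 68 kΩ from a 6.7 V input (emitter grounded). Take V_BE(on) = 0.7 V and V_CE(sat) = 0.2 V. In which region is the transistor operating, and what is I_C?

Assume active: I_B = (6.7 − 0.7)/68 = 0.0882 mA, giving I_C = β·I_B = 17.6 mA.
But then V_CE = 13 − 17.6×2.7 = -34.6 V < V_CE(sat) = 0.2 V — impossible in the active region.
So the transistor is saturated. With V_CE = 0.2 V, I_C = (V_CC − 0.2)/R_C = 12.8/2.7 = 4.74 mA.
Check: β·I_B = 17.6 mA > I_C = 4.74 mA, confirming saturation.

saturation; I_C ≈ 4.7 mA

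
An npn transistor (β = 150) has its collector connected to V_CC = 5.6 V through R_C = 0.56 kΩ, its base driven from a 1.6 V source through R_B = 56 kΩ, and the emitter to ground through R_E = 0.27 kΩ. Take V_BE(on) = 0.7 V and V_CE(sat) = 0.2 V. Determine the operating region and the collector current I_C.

active; I_C ≈ 1.4 mA

Assume active. Base-emitter loop: I_B = (V_BB − V_BE)/(R_B + (β+1)R_E) = (1.6 − 0.7)/(56 + 151×0.27) = 0.0093 mA.
I_C = β·I_B = 150×0.0093 = 1.4 mA.
V_CE = V_CC − I_C·R_C − I_E·R_E = 5.6 − 1.4×0.56 − 1.4×0.27 = 4.44 V > V_CE(sat), so the active-region assumption holds.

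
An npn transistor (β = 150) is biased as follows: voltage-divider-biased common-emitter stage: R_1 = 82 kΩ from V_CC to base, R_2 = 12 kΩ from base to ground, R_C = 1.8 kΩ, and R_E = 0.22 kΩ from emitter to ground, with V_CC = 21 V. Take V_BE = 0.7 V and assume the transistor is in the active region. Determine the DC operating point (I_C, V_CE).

I_C ≈ 6.8 mA, V_CE ≈ 7.3 V

Thevenize the base divider: V_Th = V_CC·R_2/(R_1+R_2) = 21×12/94 = 2.68 V, R_Th = R_1‖R_2 = 10.5 kΩ.
Base-emitter loop: V_Th = I_B·R_Th + V_BE + (β+1)I_B·R_E, so I_B = (2.68 − 0.7) / (10.5 + 151×0.22) = 0.0453 mA.
I_C = β·I_B = 150×0.0453 = 6.8 mA, and I_E = (β+1)I_B = 6.85 mA.
V_CE = V_CC − I_C·R_C − I_E·R_E = 21 − 6.8×1.8 − 6.85×0.22 = 7.25 V.
V_CE = 7.25 V > 0.2 V confirms active-region operation.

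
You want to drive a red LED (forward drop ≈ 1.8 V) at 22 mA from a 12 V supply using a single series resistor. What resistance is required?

R ≈ 0.46 kΩ

The resistor drops V_S − V_D = 12 − 1.8 = 10.2 V at 22 mA.
R = 10.2 V / 22 mA = 0.464 kΩ.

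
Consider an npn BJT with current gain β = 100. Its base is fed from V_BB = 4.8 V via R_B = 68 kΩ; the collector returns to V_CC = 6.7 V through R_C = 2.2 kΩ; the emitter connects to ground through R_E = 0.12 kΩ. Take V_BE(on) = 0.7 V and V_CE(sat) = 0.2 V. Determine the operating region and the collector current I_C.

saturation; I_C ≈ 2.8 mA

Assume active: I_B = (4.8 − 0.7)/(68 + 101×0.12) = 0.0512 mA, I_C = β·I_B = 5.12 mA.
Then V_CE = 6.7 − 5.12×2.2 − 5.17×0.12 = -5.18 V < 0.2 V — the active assumption fails.
Re-solve with V_CE = 0.2 V. KCL at the emitter: V_E/R_E = (V_BB−0.7−V_E)/R_B + (V_CC−0.2−V_E)/R_C, giving V_E = 0.342 V.
I_C = (V_CC − 0.2 − V_E)/R_C = (6.5 − 0.342)/2.2 = 2.8 mA.
Check: I_B = (4.1 − 0.342)/68 = 0.0553 mA, and β·I_B = 5.53 mA > I_C, confirming saturation.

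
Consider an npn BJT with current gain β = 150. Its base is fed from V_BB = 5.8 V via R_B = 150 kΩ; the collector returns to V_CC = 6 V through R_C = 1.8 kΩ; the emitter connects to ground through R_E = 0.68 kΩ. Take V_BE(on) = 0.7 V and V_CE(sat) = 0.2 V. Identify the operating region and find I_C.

saturation; I_C ≈ 2.3 mA

Assume active: I_B = (5.8 − 0.7)/(150 + 151×0.68) = 0.0202 mA, I_C = β·I_B = 3.03 mA.
Then V_CE = 6 − 3.03×1.8 − 3.05×0.68 = -1.52 V < 0.2 V — the active assumption fails.
Re-solve with V_CE = 0.2 V. KCL at the emitter: V_E/R_E = (V_BB−0.7−V_E)/R_B + (V_CC−0.2−V_E)/R_C, giving V_E = 1.6 V.
I_C = (V_CC − 0.2 − V_E)/R_C = (5.8 − 1.6)/1.8 = 2.33 mA.
Check: I_B = (5.1 − 1.6)/150 = 0.0233 mA, and β·I_B = 3.5 mA > I_C, confirming saturation.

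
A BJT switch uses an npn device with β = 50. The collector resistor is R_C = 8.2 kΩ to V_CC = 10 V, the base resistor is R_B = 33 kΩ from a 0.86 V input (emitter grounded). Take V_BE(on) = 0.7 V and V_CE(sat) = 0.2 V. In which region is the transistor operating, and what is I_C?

Assume active. Base-emitter loop: I_B = (V_BB − V_BE)/R_B = (0.86 − 0.7)/33 = 0.00485 mA.
I_C = β·I_B = 50×0.00485 = 0.242 mA.
V_CE = V_CC − I_C·R_C = 10 − 0.242×8.2 = 8.01 V > V_CE(sat), so the active-region assumption holds.

active; I_C ≈ 0.24 mA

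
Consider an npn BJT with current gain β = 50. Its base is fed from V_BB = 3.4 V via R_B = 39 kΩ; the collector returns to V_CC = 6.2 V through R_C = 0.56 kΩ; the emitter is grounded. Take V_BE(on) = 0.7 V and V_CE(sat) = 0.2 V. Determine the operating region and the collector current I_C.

Assume active. Base-emitter loop: I_B = (V_BB − V_BE)/R_B = (3.4 − 0.7)/39 = 0.0692 mA.
I_C = β·I_B = 50×0.0692 = 3.46 mA.
V_CE = V_CC − I_C·R_C = 6.2 − 3.46×0.56 = 4.26 V > V_CE(sat), so the active-region assumption holds.

active; I_C ≈ 3.5 mA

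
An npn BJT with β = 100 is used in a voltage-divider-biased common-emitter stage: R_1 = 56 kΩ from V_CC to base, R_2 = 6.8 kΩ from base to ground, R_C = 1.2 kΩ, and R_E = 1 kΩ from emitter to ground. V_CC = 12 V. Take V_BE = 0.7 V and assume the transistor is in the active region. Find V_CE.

Thevenize the base divider: V_Th = V_CC·R_2/(R_1+R_2) = 12×6.8/62.8 = 1.3 V, R_Th = R_1‖R_2 = 6.06 kΩ.
Base-emitter loop: V_Th = I_B·R_Th + V_BE + (β+1)I_B·R_E, so I_B = (1.3 − 0.7) / (6.06 + 101×1) = 0.0056 mA.
I_C = β·I_B = 100×0.0056 = 0.56 mA, and I_E = (β+1)I_B = 0.565 mA.
V_CE = V_CC − I_C·R_C − I_E·R_E = 12 − 0.56×1.2 − 0.565×1 = 10.8 V.
V_CE = 10.8 V > 0.2 V confirms active-region operation.

V_CE ≈ 11 V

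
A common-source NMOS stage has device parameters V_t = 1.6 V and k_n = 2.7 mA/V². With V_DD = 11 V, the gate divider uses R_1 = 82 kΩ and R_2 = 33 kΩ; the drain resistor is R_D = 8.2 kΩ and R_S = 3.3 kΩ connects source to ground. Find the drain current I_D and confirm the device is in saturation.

I_D ≈ 0.32 mA

V_G = V_DD·R_2/(R_1+R_2) = 11×33/115 = 3.16 V.
Assume saturation: I_D = (k_n/2)(V_GS − V_t)² with V_GS = V_G − I_D·R_S = 3.16 − 3.3·I_D.
Substituting gives 14.7·I_D² − 14.9·I_D + 3.27 = 0, with roots I_D = 0.323 or 0.688 mA.
The root I_D = 0.688 mA gives V_GS = 0.886 V ≤ V_t, so take I_D = 0.323 mA.
Then V_GS = 2.09 V and V_DS = V_DD − I_D(R_D+R_S) = 11 − 0.323×11.5 = 7.28 V.
Saturation requires V_DS ≥ V_GS − V_t = 0.489 V; 7.28 ≥ 0.489 ✓.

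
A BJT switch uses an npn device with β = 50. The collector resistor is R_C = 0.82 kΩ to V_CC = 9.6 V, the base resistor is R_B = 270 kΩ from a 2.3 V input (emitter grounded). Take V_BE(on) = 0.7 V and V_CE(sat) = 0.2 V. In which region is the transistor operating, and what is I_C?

active; I_C ≈ 0.3 mA

Assume active. Base-emitter loop: I_B = (V_BB − V_BE)/R_B = (2.3 − 0.7)/270 = 0.00593 mA.
I_C = β·I_B = 50×0.00593 = 0.296 mA.
V_CE = V_CC − I_C·R_C = 9.6 − 0.296×0.82 = 9.36 V > V_CE(sat), so the active-region assumption holds.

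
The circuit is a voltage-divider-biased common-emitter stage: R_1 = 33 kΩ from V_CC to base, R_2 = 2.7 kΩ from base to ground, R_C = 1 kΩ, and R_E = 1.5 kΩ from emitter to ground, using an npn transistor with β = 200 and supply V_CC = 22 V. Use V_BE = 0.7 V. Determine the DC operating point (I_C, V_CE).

I_C ≈ 0.63 mA, V_CE ≈ 20 V

Thevenize the base divider: V_Th = V_CC·R_2/(R_1+R_2) = 22×2.7/35.7 = 1.66 V, R_Th = R_1‖R_2 = 2.5 kΩ.
Base-emitter loop: V_Th = I_B·R_Th + V_BE + (β+1)I_B·R_E, so I_B = (1.66 − 0.7) / (2.5 + 201×1.5) = 0.00317 mA.
I_C = β·I_B = 200×0.00317 = 0.634 mA, and I_E = (β+1)I_B = 0.637 mA.
V_CE = V_CC − I_C·R_C − I_E·R_E = 22 − 0.634×1 − 0.637×1.5 = 20.4 V.
V_CE = 20.4 V > 0.2 V confirms active-region operation.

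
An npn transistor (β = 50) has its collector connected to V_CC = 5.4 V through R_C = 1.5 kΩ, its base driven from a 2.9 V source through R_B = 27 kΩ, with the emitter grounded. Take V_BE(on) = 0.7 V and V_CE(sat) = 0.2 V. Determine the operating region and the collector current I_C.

Assume active: I_B = (2.9 − 0.7)/27 = 0.0815 mA, giving I_C = β·I_B = 4.07 mA.
But then V_CE = 5.4 − 4.07×1.5 = -0.711 V < V_CE(sat) = 0.2 V — impossible in the active region.
So the transistor is saturated. With V_CE = 0.2 V, I_C = (V_CC − 0.2)/R_C = 5.2/1.5 = 3.47 mA.
Check: β·I_B = 4.07 mA > I_C = 3.47 mA, confirming saturation.

saturation; I_C ≈ 3.5 mA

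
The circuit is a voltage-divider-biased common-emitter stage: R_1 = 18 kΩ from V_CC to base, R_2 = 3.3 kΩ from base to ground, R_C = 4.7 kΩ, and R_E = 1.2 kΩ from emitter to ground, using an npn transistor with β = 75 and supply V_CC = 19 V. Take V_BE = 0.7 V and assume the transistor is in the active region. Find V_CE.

Thevenize the base divider: V_Th = V_CC·R_2/(R_1+R_2) = 19×3.3/21.3 = 2.94 V, R_Th = R_1‖R_2 = 2.79 kΩ.
Base-emitter loop: V_Th = I_B·R_Th + V_BE + (β+1)I_B·R_E, so I_B = (2.94 − 0.7) / (2.79 + 76×1.2) = 0.0239 mA.
I_C = β·I_B = 75×0.0239 = 1.79 mA, and I_E = (β+1)I_B = 1.81 mA.
V_CE = V_CC − I_C·R_C − I_E·R_E = 19 − 1.79×4.7 − 1.81×1.2 = 8.41 V.
V_CE = 8.41 V > 0.2 V confirms active-region operation.

V_CE ≈ 8.4 V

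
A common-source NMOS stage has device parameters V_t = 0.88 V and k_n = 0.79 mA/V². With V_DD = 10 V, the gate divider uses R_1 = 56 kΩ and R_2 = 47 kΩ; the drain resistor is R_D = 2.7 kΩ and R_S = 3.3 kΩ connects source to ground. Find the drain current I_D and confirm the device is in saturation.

V_G = V_DD·R_2/(R_1+R_2) = 10×47/103 = 4.56 V.
Assume saturation: I_D = (k_n/2)(V_GS − V_t)² with V_GS = V_G − I_D·R_S = 4.56 − 3.3·I_D.
Substituting gives 4.3·I_D² − 10.6·I_D + 5.36 = 0, with roots I_D = 0.71 or 1.75 mA.
The root I_D = 1.75 mA gives V_GS = -1.23 V ≤ V_t, so take I_D = 0.71 mA.
Then V_GS = 2.22 V and V_DS = V_DD − I_D(R_D+R_S) = 10 − 0.71×6 = 5.74 V.
Saturation requires V_DS ≥ V_GS − V_t = 1.34 V; 5.74 ≥ 1.34 ✓.

I_D ≈ 0.71 mA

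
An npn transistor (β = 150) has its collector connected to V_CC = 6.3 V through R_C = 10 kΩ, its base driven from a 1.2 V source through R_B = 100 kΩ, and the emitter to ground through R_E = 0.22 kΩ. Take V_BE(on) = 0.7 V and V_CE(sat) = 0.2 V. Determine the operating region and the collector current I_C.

Assume active. Base-emitter loop: I_B = (V_BB − V_BE)/(R_B + (β+1)R_E) = (1.2 − 0.7)/(100 + 151×0.22) = 0.00375 mA.
I_C = β·I_B = 150×0.00375 = 0.563 mA.
V_CE = V_CC − I_C·R_C − I_E·R_E = 6.3 − 0.563×10 − 0.567×0.22 = 0.546 V > V_CE(sat), so the active-region assumption holds.

active; I_C ≈ 0.56 mA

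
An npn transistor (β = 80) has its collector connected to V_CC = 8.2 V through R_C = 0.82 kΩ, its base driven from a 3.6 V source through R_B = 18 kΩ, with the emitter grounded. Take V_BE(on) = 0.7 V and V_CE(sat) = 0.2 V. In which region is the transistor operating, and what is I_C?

Assume active: I_B = (3.6 − 0.7)/18 = 0.161 mA, giving I_C = β·I_B = 12.9 mA.
But then V_CE = 8.2 − 12.9×0.82 = -2.37 V < V_CE(sat) = 0.2 V — impossible in the active region.
So the transistor is saturated. With V_CE = 0.2 V, I_C = (V_CC − 0.2)/R_C = 8/0.82 = 9.76 mA.
Check: β·I_B = 12.9 mA > I_C = 9.76 mA, confirming saturation.

saturation; I_C ≈ 9.8 mA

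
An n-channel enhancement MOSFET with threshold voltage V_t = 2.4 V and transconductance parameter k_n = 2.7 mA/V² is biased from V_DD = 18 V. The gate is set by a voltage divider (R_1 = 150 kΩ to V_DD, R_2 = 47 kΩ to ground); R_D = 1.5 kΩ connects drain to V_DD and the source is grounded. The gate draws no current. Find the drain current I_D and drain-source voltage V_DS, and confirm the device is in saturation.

I_D ≈ 4.8 mA, V_DS ≈ 11 V

V_G = V_DD·R_2/(R_1+R_2) = 18×47/197 = 4.29 V. With the source grounded, V_GS = V_G = 4.29 V.
Assume saturation: I_D = (k_n/2)(V_GS − V_t)² = (2.7/2)×(4.29 − 2.4)² = 1.35×1.89² = 4.84 mA.
V_DS = V_DD − I_D·R_D = 18 − 4.84×1.5 = 10.7 V.
Saturation requires V_DS ≥ V_GS − V_t = 1.89 V; 10.7 ≥ 1.89 ✓.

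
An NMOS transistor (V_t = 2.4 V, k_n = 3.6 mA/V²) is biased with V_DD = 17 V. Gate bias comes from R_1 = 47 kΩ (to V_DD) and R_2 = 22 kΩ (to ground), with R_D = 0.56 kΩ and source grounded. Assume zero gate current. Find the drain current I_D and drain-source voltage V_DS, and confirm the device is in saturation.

I_D ≈ 16 mA, V_DS ≈ 7.8 V

V_G = V_DD·R_2/(R_1+R_2) = 17×22/69 = 5.42 V. With the source grounded, V_GS = V_G = 5.42 V.
Assume saturation: I_D = (k_n/2)(V_GS − V_t)² = (3.6/2)×(5.42 − 2.4)² = 1.8×3.02² = 16.4 mA.
V_DS = V_DD − I_D·R_D = 17 − 16.4×0.56 = 7.8 V.
Saturation requires V_DS ≥ V_GS − V_t = 3.02 V; 7.8 ≥ 3.02 ✓.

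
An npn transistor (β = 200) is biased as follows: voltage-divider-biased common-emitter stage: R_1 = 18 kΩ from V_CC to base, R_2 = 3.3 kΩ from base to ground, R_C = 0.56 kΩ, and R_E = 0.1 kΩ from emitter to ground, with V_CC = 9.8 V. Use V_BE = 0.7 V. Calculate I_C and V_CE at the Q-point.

I_C ≈ 7.2 mA, V_CE ≈ 5.1 V

Thevenize the base divider: V_Th = V_CC·R_2/(R_1+R_2) = 9.8×3.3/21.3 = 1.52 V, R_Th = R_1‖R_2 = 2.79 kΩ.
Base-emitter loop: V_Th = I_B·R_Th + V_BE + (β+1)I_B·R_E, so I_B = (1.52 − 0.7) / (2.79 + 201×0.1) = 0.0358 mA.
I_C = β·I_B = 200×0.0358 = 7.15 mA, and I_E = (β+1)I_B = 7.19 mA.
V_CE = V_CC − I_C·R_C − I_E·R_E = 9.8 − 7.15×0.56 − 7.19×0.1 = 5.08 V.
V_CE = 5.08 V > 0.2 V confirms active-region operation.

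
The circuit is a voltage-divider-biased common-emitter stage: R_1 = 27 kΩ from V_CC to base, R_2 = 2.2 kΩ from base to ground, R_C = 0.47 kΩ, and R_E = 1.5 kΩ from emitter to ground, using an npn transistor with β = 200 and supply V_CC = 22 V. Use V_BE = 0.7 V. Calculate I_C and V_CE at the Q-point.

Thevenize the base divider: V_Th = V_CC·R_2/(R_1+R_2) = 22×2.2/29.2 = 1.66 V, R_Th = R_1‖R_2 = 2.03 kΩ.
Base-emitter loop: V_Th = I_B·R_Th + V_BE + (β+1)I_B·R_E, so I_B = (1.66 − 0.7) / (2.03 + 201×1.5) = 0.00315 mA.
I_C = β·I_B = 200×0.00315 = 0.631 mA, and I_E = (β+1)I_B = 0.634 mA.
V_CE = V_CC − I_C·R_C − I_E·R_E = 22 − 0.631×0.47 − 0.634×1.5 = 20.8 V.
V_CE = 20.8 V > 0.2 V confirms active-region operation.

I_C ≈ 0.63 mA, V_CE ≈ 21 V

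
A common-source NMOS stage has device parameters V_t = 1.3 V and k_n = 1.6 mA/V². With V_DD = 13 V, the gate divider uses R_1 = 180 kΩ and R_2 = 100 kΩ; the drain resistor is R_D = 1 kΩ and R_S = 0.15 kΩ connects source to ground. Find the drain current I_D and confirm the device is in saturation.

I_D ≈ 5.2 mA

V_G = V_DD·R_2/(R_1+R_2) = 13×100/280 = 4.64 V.
Assume saturation: I_D = (k_n/2)(V_GS − V_t)² with V_GS = V_G − I_D·R_S = 4.64 − 0.15·I_D.
Substituting gives 0.018·I_D² − 1.8·I_D + 8.94 = 0, with roots I_D = 5.23 or 94.9 mA.
The root I_D = 94.9 mA gives V_GS = -9.59 V ≤ V_t, so take I_D = 5.23 mA.
Then V_GS = 3.86 V and V_DS = V_DD − I_D(R_D+R_S) = 13 − 5.23×1.15 = 6.98 V.
Saturation requires V_DS ≥ V_GS − V_t = 2.56 V; 6.98 ≥ 2.56 ✓.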